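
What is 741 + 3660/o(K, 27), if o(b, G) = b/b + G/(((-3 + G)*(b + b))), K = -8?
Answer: 556659/119 ≈ 4677.8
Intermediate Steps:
o(b, G) = 1 + G/(2*b*(-3 + G)) (o(b, G) = 1 + G/(((-3 + G)*(2*b))) = 1 + G/((2*b*(-3 + G))) = 1 + G*(1/(2*b*(-3 + G))) = 1 + G/(2*b*(-3 + G)))
741 + 3660/o(K, 27) = 741 + 3660/((((½)*27 - 3*(-8) + 27*(-8))/((-8)*(-3 + 27)))) = 741 + 3660/((-⅛*(27/2 + 24 - 216)/24)) = 741 + 3660/((-⅛*1/24*(-357/2))) = 741 + 3660/(119/128) = 741 + 3660*(128/119) = 741 + 468480/119 = 556659/119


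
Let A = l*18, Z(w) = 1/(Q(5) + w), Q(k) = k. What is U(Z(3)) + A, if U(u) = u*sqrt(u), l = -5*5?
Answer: -450 + sqrt(2)/32 ≈ -449.96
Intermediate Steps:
l = -25
Z(w) = 1/(5 + w)
U(u) = u**(3/2)
A = -450 (A = -25*18 = -450)
U(Z(3)) + A = (1/(5 + 3))**(3/2) - 450 = (1/8)**(3/2) - 450 = sqrt(2)/32 - 450 = -450 + sqrt(2)/32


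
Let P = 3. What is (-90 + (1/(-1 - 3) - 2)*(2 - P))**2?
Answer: 123201/16 ≈ 7700.1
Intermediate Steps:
(-90 + (1/(-1 - 3) - 2)*(2 - P))**2 = (-90 + (1/(-1 - 3) - 2)*(2 - 1*3))**2 = (-90 + (1/(-4) - 2)*(2 - 3))**2 = (-90 + (-1/4 - 2)*(-1))**2 = (-90 - 9/4*(-1))**2 = (-90 + 9/4)**2 = (-351/4)**2 = 123201/16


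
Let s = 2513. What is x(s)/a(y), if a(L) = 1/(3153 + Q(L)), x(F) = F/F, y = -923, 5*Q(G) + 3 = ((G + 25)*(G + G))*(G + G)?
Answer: -3060113206/5 ≈ -6.1202e+8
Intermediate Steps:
Q(G) = -⅗ + 4*G²*(25 + G)/5 (Q(G) = -⅗ + (((G + 25)*(G + G))*(G + G))/5 = -⅗ + (((25 + G)*(2*G))*(2*G))/5 = -⅗ + ((2*G*(25 + G))*(2*G))/5 = -⅗ + (4*G²*(25 + G))/5 = -⅗ + 4*G²*(25 + G)/5)
x(F) = 1
a(L) = 1/(15762/5 + 20*L² + 4*L³/5) (a(L) = 1/(3153 + (-⅗ + 20*L² + 4*L³/5)) = 1/(15762/5 + 20*L² + 4*L³/5))
x(s)/a(y) = 1/(5/(2*(7881 + 2*(-923)³ + 50*(-923)²))) = 1/(5/(2*(7881 + 2*(-786330467) + 50*851929))) = 1/(5/(2*(7881 - 1572660934 + 42596450))) = 1/((5/2)/(-1530056603)) = 1/((5/2)*(-1/1530056603)) = 1/(-5/3060113206) = 1*(-3060113206/5) = -3060113206/5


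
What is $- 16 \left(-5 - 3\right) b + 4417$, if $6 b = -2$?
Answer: $\frac{13123}{3} \approx 4374.3$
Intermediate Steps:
$b = - \frac{1}{3}$ ($b = \frac{1}{6} \left(-2\right) = - \frac{1}{3} \approx -0.33333$)
$- 16 \left(-5 - 3\right) b + 4417 = - 16 \left(-5 - 3\right) \left(- \frac{1}{3}\right) + 4417 = \left(-16\right) \left(-8\right) \left(- \frac{1}{3}\right) + 4417 = 128 \left(- \frac{1}{3}\right) + 4417 = - \frac{128}{3} + 4417 = \frac{13123}{3}$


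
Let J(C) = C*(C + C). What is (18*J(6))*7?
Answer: 9072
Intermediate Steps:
J(C) = 2*C² (J(C) = C*(2*C) = 2*C²)
(18*J(6))*7 = (18*(2*6²))*7 = (18*(2*36))*7 = (18*72)*7 = 1296*7 = 9072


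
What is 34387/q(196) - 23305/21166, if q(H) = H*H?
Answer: -83724819/406556528 ≈ -0.20594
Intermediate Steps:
q(H) = H**2
34387/q(196) - 23305/21166 = 34387/(196**2) - 23305/21166 = 34387/38416 - 23305*1/21166 = 34387*(1/38416) - 23305/21166 = 34387/38416 - 23305/21166 = -83724819/406556528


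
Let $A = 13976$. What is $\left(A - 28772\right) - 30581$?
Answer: $-45377$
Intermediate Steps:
$\left(A - 28772\right) - 30581 = \left(13976 - 28772\right) - 30581 = -14796 - 30581 = -45377$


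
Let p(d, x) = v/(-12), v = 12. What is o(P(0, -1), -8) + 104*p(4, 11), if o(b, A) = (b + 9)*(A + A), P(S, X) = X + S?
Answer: -232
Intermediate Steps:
P(S, X) = S + X
o(b, A) = 2*A*(9 + b) (o(b, A) = (9 + b)*(2*A) = 2*A*(9 + b))
p(d, x) = -1 (p(d, x) = 12/(-12) = 12*(-1/12) = -1)
o(P(0, -1), -8) + 104*p(4, 11) = 2*(-8)*(9 + (0 - 1)) + 104*(-1) = 2*(-8)*(9 - 1) - 104 = 2*(-8)*8 - 104 = -128 - 104 = -232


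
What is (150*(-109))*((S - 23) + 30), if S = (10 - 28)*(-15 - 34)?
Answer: -14535150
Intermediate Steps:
S = 882 (S = -18*(-49) = 882)
(150*(-109))*((S - 23) + 30) = (150*(-109))*((882 - 23) + 30) = -16350*(859 + 30) = -16350*889 = -14535150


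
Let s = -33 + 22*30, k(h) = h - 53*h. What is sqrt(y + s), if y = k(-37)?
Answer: sqrt(2551) ≈ 50.507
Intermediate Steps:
k(h) = -52*h
y = 1924 (y = -52*(-37) = 1924)
s = 627 (s = -33 + 660 = 627)
sqrt(y + s) = sqrt(1924 + 627) = sqrt(2551)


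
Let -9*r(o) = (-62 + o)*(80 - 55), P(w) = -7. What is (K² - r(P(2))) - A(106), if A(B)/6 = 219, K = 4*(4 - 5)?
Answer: -4469/3 ≈ -1489.7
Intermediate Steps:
K = -4 (K = 4*(-1) = -4)
A(B) = 1314 (A(B) = 6*219 = 1314)
r(o) = 1550/9 - 25*o/9 (r(o) = -(-62 + o)*(80 - 55)/9 = -(-62 + o)*25/9 = -(-1550 + 25*o)/9 = 1550/9 - 25*o/9)
(K² - r(P(2))) - A(106) = ((-4)² - (1550/9 - 25/9*(-7))) - 1*1314 = (16 - (1550/9 + 175/9)) - 1314 = (16 - 1*575/3) - 1314 = (16 - 575/3) - 1314 = -527/3 - 1314 = -4469/3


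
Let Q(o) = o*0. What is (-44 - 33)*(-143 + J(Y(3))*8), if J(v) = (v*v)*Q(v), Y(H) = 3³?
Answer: 11011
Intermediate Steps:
Y(H) = 27
Q(o) = 0
J(v) = 0 (J(v) = (v*v)*0 = v²*0 = 0)
(-44 - 33)*(-143 + J(Y(3))*8) = (-44 - 33)*(-143 + 0*8) = -77*(-143 + 0) = -77*(-143) = 11011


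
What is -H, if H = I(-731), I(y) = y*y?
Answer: -534361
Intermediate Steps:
I(y) = y²
H = 534361 (H = (-731)² = 534361)
-H = -1*534361 = -534361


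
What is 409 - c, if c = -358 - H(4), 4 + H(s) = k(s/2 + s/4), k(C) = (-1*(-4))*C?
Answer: 775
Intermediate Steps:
k(C) = 4*C
H(s) = -4 + 3*s (H(s) = -4 + 4*(s/2 + s/4) = -4 + 4*(3*s/4) = -4 + 3*s)
c = -366 (c = -358 - (-4 + 3*4) = -358 - (-4 + 12) = -358 - 1*8 = -358 - 8 = -366)
409 - c = 409 - 1*(-366) = 409 + 366 = 775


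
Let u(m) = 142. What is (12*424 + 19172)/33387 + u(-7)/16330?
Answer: 2823287/3839505 ≈ 0.73533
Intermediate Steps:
(12*424 + 19172)/33387 + u(-7)/16330 = (12*424 + 19172)/33387 + 142/16330 = (5088 + 19172)*(1/33387) + 142*(1/16330) = 24260*(1/33387) + 1/115 = 24260/33387 + 1/115 = 2823287/3839505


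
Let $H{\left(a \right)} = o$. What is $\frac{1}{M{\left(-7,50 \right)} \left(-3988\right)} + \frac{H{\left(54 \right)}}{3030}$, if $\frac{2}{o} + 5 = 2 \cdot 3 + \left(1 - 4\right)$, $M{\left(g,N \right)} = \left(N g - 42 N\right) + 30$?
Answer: $- \frac{964793}{2924240880} \approx -0.00032993$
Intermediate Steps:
$M{\left(g,N \right)} = 30 - 42 N + N g$ ($M{\left(g,N \right)} = \left(- 42 N + N g\right) + 30 = 30 - 42 N + N g$)
$o = -1$ ($o = \frac{2}{-5 + \left(2 \cdot 3 + \left(1 - 4\right)\right)} = \frac{2}{-5 + \left(6 + \left(1 - 4\right)\right)} = \frac{2}{-5 + \left(6 - 3\right)} = \frac{2}{-5 + 3} = \frac{2}{-2} = 2 \left(- \frac{1}{2}\right) = -1$)
$H{\left(a \right)} = -1$
$\frac{1}{M{\left(-7,50 \right)} \left(-3988\right)} + \frac{H{\left(54 \right)}}{3030} = \frac{1}{\left(30 - 2100 + 50 \left(-7\right)\right) \left(-3988\right)} - \frac{1}{3030} = \frac{1}{30 - 2100 - 350} \left(- \frac{1}{3988}\right) - \frac{1}{3030} = \frac{1}{-2420} \left(- \frac{1}{3988}\right) - \frac{1}{3030} = \left(- \frac{1}{2420}\right) \left(- \frac{1}{3988}\right) - \frac{1}{3030} = \frac{1}{9650960} - \frac{1}{3030} = - \frac{964793}{2924240880}$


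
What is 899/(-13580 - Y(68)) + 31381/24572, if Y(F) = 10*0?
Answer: 50507969/41710970 ≈ 1.2109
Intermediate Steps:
Y(F) = 0
899/(-13580 - Y(68)) + 31381/24572 = 899/(-13580 - 1*0) + 31381/24572 = 899/(-13580 + 0) + 31381*(1/24572) = 899/(-13580) + 31381/24572 = 899*(-1/13580) + 31381/24572 = -899/13580 + 31381/24572 = 50507969/41710970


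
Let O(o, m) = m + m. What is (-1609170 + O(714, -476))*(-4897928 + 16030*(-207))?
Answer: 13228984548836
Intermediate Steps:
O(o, m) = 2*m
(-1609170 + O(714, -476))*(-4897928 + 16030*(-207)) = (-1609170 + 2*(-476))*(-4897928 + 16030*(-207)) = (-1609170 - 952)*(-4897928 - 3318210) = -1610122*(-8216138) = 13228984548836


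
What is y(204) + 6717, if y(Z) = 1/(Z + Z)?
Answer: 2740537/408 ≈ 6717.0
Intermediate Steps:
y(Z) = 1/(2*Z)
y(204) + 6717 = (1/2)/204 + 6717 = (1/2)*(1/204) + 6717 = 1/408 + 6717 = 2740537/408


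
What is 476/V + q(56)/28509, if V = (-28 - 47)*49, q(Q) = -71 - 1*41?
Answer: -665804/4989075 ≈ -0.13345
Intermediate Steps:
q(Q) = -112 (q(Q) = -71 - 41 = -112)
V = -3675 (V = -75*49 = -3675)
476/V + q(56)/28509 = 476/(-3675) - 112/28509 = 476*(-1/3675) - 112*1/28509 = -68/525 - 112/28509 = -665804/4989075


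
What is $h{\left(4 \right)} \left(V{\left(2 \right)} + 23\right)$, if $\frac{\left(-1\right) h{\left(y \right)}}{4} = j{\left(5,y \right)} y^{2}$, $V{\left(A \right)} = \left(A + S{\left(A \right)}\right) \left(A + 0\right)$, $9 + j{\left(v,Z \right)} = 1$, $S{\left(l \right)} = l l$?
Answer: $17920$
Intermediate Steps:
$S{\left(l \right)} = l^{2}$
$j{\left(v,Z \right)} = -8$ ($j{\left(v,Z \right)} = -9 + 1 = -8$)
$V{\left(A \right)} = A \left(A + A^{2}\right)$ ($V{\left(A \right)} = \left(A + A^{2}\right) \left(A + 0\right) = \left(A + A^{2}\right) A = A \left(A + A^{2}\right)$)
$h{\left(y \right)} = 32 y^{2}$ ($h{\left(y \right)} = - 4 \left(- 8 y^{2}\right) = 32 y^{2}$)
$h{\left(4 \right)} \left(V{\left(2 \right)} + 23\right) = 32 \cdot 4^{2} \left(2^{2} \left(1 + 2\right) + 23\right) = 32 \cdot 16 \left(4 \cdot 3 + 23\right) = 512 \left(12 + 23\right) = 512 \cdot 35 = 17920$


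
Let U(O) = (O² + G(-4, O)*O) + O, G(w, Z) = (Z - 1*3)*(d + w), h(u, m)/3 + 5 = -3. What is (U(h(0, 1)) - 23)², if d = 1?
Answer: 2002225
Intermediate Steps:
h(u, m) = -24 (h(u, m) = -15 + 3*(-3) = -15 - 9 = -24)
G(w, Z) = (1 + w)*(-3 + Z) (G(w, Z) = (Z - 1*3)*(1 + w) = (Z - 3)*(1 + w) = (-3 + Z)*(1 + w) = (1 + w)*(-3 + Z))
U(O) = O + O² + O*(9 - 3*O) (U(O) = (O² + (-3 + O - 3*(-4) + O*(-4))*O) + O = (O² + (-3 + O + 12 - 4*O)*O) + O = (O² + (9 - 3*O)*O) + O = (O² + O*(9 - 3*O)) + O = O + O² + O*(9 - 3*O))
(U(h(0, 1)) - 23)² = (2*(-24)*(5 - 1*(-24)) - 23)² = (2*(-24)*(5 + 24) - 23)² = (2*(-24)*29 - 23)² = (-1392 - 23)² = (-1415)² = 2002225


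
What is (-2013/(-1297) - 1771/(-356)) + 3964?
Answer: 1833319263/461732 ≈ 3970.5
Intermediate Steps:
(-2013/(-1297) - 1771/(-356)) + 3964 = (-2013*(-1/1297) - 1771*(-1/356)) + 3964 = (2013/1297 + 1771/356) + 3964 = 3013615/461732 + 3964 = 1833319263/461732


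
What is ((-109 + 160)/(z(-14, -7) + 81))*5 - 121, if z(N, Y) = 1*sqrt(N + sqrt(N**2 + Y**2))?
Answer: -121 + 255/(81 + sqrt(-14 + 7*sqrt(5))) ≈ -117.90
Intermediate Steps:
z(N, Y) = sqrt(N + sqrt(N**2 + Y**2))
((-109 + 160)/(z(-14, -7) + 81))*5 - 121 = ((-109 + 160)/(sqrt(-14 + sqrt((-14)**2 + (-7)**2)) + 81))*5 - 121 = (51/(sqrt(-14 + sqrt(196 + 49)) + 81))*5 - 121 = (51/(sqrt(-14 + sqrt(245)) + 81))*5 - 121 = (51/(sqrt(-14 + 7*sqrt(5)) + 81))*5 - 121 = (51/(81 + sqrt(-14 + 7*sqrt(5))))*5 - 121 = 255/(81 + sqrt(-14 + 7*sqrt(5))) - 121 = -121 + 255/(81 + sqrt(-14 + 7*sqrt(5)))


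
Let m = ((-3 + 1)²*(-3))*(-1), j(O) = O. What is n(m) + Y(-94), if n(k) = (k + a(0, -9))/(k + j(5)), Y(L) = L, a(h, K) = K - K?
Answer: -1586/17 ≈ -93.294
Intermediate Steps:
a(h, K) = 0
m = 12 (m = ((-2)²*(-3))*(-1) = (4*(-3))*(-1) = -12*(-1) = 12)
n(k) = k/(5 + k) (n(k) = (k + 0)/(k + 5) = k/(5 + k))
n(m) + Y(-94) = 12/(5 + 12) - 94 = 12/17 - 94 = -1586/17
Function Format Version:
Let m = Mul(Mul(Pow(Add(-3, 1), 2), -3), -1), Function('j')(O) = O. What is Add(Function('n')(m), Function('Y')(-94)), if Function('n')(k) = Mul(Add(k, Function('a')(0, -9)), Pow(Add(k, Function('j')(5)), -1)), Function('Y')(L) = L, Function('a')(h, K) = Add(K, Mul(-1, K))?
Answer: Rational(-1586, 17) ≈ -93.294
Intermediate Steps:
Function('a')(h, K) = 0
m = 12 (m = Mul(Mul(Pow(-2, 2), -3), -1) = Mul(Mul(4, -3), -1) = Mul(-12, -1) = 12)
Function('n')(k) = Mul(k, Pow(Add(5, k), -1)) (Function('n')(k) = Mul(Add(k, 0), Pow(Add(k, 5), -1)) = Mul(k, Pow(Add(5, k), -1)))
Add(Function('n')(m), Function('Y')(-94)) = Add(Mul(12, Pow(Add(5, 12), -1)), -94) = Add(Mul(12, Pow(17, -1)), -94) = Add(Mul(12, Rational(1, 17)), -94) = Add(Rational(12, 17), -94) = Rational(-1586, 17)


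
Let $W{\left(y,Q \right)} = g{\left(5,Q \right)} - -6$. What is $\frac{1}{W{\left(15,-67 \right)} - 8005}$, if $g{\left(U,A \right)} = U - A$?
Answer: $- \frac{1}{7927} \approx -0.00012615$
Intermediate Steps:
$W{\left(y,Q \right)} = 11 - Q$ ($W{\left(y,Q \right)} = \left(5 - Q\right) - -6 = \left(5 - Q\right) + 6 = 11 - Q$)
$\frac{1}{W{\left(15,-67 \right)} - 8005} = \frac{1}{\left(11 - -67\right) - 8005} = \frac{1}{\left(11 + 67\right) - 8005} = \frac{1}{78 - 8005} = \frac{1}{-7927} = - \frac{1}{7927}$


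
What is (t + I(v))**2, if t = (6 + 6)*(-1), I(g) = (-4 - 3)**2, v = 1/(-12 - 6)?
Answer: 1369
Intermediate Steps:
v = -1/18 (v = 1/(-18) = -1/18 ≈ -0.055556)
I(g) = 49 (I(g) = (-7)**2 = 49)
t = -12 (t = 12*(-1) = -12)
(t + I(v))**2 = (-12 + 49)**2 = 37**2 = 1369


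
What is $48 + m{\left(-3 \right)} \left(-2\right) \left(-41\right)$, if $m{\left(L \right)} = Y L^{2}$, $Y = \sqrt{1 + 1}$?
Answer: $48 + 738 \sqrt{2} \approx 1091.7$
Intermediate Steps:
$Y = \sqrt{2} \approx 1.4142$
$m{\left(L \right)} = \sqrt{2} L^{2}$
$48 + m{\left(-3 \right)} \left(-2\right) \left(-41\right) = 48 + \sqrt{2} \left(-3\right)^{2} \left(-2\right) \left(-41\right) = 48 + \sqrt{2} \cdot 9 \left(-2\right) \left(-41\right) = 48 + 9 \sqrt{2} \left(-2\right) \left(-41\right) = 48 + - 18 \sqrt{2} \left(-41\right) = 48 + 738 \sqrt{2}$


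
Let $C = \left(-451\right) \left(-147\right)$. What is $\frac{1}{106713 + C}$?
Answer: $\frac{1}{173010} \approx 5.78 \cdot 10^{-6}$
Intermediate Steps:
$C = 66297$
$\frac{1}{106713 + C} = \frac{1}{106713 + 66297} = \frac{1}{173010}$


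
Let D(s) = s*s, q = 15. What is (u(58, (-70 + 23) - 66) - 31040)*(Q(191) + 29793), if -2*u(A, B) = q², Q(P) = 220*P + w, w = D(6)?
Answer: -4476551945/2 ≈ -2.2383e+9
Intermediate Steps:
D(s) = s²
w = 36 (w = 6² = 36)
Q(P) = 36 + 220*P (Q(P) = 220*P + 36 = 36 + 220*P)
u(A, B) = -225/2 (u(A, B) = -½*15² = -½*225 = -225/2)
(u(58, (-70 + 23) - 66) - 31040)*(Q(191) + 29793) = (-225/2 - 31040)*((36 + 220*191) + 29793) = -62305*((36 + 42020) + 29793)/2 = -62305*(42056 + 29793)/2 = -62305/2*71849 = -4476551945/2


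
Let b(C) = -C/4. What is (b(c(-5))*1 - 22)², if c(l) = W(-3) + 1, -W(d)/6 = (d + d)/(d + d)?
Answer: 6889/16 ≈ 430.56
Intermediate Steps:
W(d) = -6 (W(d) = -6*(d + d)/(d + d) = -6*2*d/(2*d) = -6*2*d*1/(2*d) = -6*1 = -6)
c(l) = -5 (c(l) = -6 + 1 = -5)
b(C) = -C/4
(b(c(-5))*1 - 22)² = (-¼*(-5)*1 - 22)² = ((5/4)*1 - 22)² = (5/4 - 22)² = (-83/4)² = 6889/16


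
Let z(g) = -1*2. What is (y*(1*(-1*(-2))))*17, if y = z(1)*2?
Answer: -136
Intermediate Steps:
z(g) = -2
y = -4 (y = -2*2 = -4)
(y*(1*(-1*(-2))))*17 = -4*(-1*(-2))*17 = -4*2*17 = -8*17 = -136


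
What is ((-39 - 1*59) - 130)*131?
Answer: -29868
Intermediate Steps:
((-39 - 1*59) - 130)*131 = ((-39 - 59) - 130)*131 = (-98 - 130)*131 = -228*131 = -29868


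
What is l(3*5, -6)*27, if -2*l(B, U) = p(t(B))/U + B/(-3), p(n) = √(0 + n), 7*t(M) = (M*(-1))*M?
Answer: 135/2 + 135*I*√7/28 ≈ 67.5 + 12.756*I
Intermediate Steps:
t(M) = -M²/7 (t(M) = ((M*(-1))*M)/7 = ((-M)*M)/7 = (-M²)/7 = -M²/7)
p(n) = √n
l(B, U) = B/6 - √7*√(-B²)/(14*U) (l(B, U) = -(√(-B²/7)/U + B/(-3))/2 = -((√7*√(-B²)/7)/U + B*(-⅓))/2 = -(√7*√(-B²)/(7*U) - B/3)/2 = -(-B/3 + √7*√(-B²)/(7*U))/2 = B/6 - √7*√(-B²)/(14*U))
l(3*5, -6)*27 = ((3*5)/6 - 1/14*√7*√(-(3*5)²)/(-6))*27 = ((⅙)*15 - 1/14*√7*(-⅙)*√(-1*15²))*27 = (5/2 - 1/14*√7*(-⅙)*√(-1*225))*27 = (5/2 - 1/14*√7*(-⅙)*√(-225))*27 = (5/2 - 1/14*√7*(-⅙)*15*I)*27 = (5/2 + 5*I*√7/28)*27 = 135/2 + 135*I*√7/28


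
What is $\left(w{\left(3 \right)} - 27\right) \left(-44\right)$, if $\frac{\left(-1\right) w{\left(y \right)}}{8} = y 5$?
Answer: $6468$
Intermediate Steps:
$w{\left(y \right)} = - 40 y$ ($w{\left(y \right)} = - 8 y 5 = - 8 \cdot 5 y = - 40 y$)
$\left(w{\left(3 \right)} - 27\right) \left(-44\right) = \left(\left(-40\right) 3 - 27\right) \left(-44\right) = \left(-120 - 27\right) \left(-44\right) = \left(-147\right) \left(-44\right) = 6468$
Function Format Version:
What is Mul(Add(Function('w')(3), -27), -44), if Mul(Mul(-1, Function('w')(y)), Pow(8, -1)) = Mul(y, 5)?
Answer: 6468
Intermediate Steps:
Function('w')(y) = Mul(-40, y) (Function('w')(y) = Mul(-8, Mul(y, 5)) = Mul(-8, Mul(5, y)) = Mul(-40, y))
Mul(Add(Function('w')(3), -27), -44) = Mul(Add(Mul(-40, 3), -27), -44) = Mul(Add(-120, -27), -44) = Mul(-147, -44) = 6468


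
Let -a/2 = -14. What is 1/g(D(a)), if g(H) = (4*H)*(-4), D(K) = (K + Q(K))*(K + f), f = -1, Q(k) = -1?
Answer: -1/11664 ≈ -8.5734e-5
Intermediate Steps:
a = 28 (a = -2*(-14) = 28)
D(K) = (-1 + K)² (D(K) = (K - 1)*(K - 1) = (-1 + K)*(-1 + K) = (-1 + K)²)
g(H) = -16*H
1/g(D(a)) = 1/(-16*(1 + 28² - 2*28)) = 1/(-16*(1 + 784 - 56)) = 1/(-16*729) = 1/(-11664) = -1/11664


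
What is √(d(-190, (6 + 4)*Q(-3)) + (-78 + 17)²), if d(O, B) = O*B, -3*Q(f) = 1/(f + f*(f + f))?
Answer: √33869/3 ≈ 61.345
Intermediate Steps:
Q(f) = -1/(3*(f + 2*f²)) (Q(f) = -1/(3*(f + f*(f + f))) = -1/(3*(f + f*(2*f))) = -1/(3*(f + 2*f²)))
d(O, B) = B*O
√(d(-190, (6 + 4)*Q(-3)) + (-78 + 17)²) = √(((6 + 4)*(-⅓/(-3*(1 + 2*(-3)))))*(-190) + (-78 + 17)²) = √((10*(-⅓*(-⅓)/(1 - 6)))*(-190) + (-61)²) = √((10*(-⅓*(-⅓)/(-5)))*(-190) + 3721) = √((10*(-⅓*(-⅓)*(-⅕)))*(-190) + 3721) = √((10*(-1/45))*(-190) + 3721) = √(-2/9*(-190) + 3721) = √(380/9 + 3721) = √(33869/9) = √33869/3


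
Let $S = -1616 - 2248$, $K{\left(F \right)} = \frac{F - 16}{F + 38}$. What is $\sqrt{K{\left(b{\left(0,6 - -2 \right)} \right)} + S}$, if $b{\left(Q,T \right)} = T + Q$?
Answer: $\frac{2 i \sqrt{511037}}{23} \approx 62.162 i$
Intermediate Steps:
$b{\left(Q,T \right)} = Q + T$
$K{\left(F \right)} = \frac{-16 + F}{38 + F}$
$S = -3864$ ($S = -1616 - 2248 = -3864$)
$\sqrt{K{\left(b{\left(0,6 - -2 \right)} \right)} + S} = \sqrt{\frac{-16 + \left(0 + \left(6 - -2\right)\right)}{38 + \left(0 + \left(6 - -2\right)\right)} - 3864} = \sqrt{\frac{-16 + \left(0 + \left(6 + 2\right)\right)}{38 + \left(0 + \left(6 + 2\right)\right)} - 3864} = \sqrt{\frac{-16 + \left(0 + 8\right)}{38 + \left(0 + 8\right)} - 3864} = \sqrt{\frac{-16 + 8}{38 + 8} - 3864} = \sqrt{\frac{1}{46} \left(-8\right) - 3864} = \sqrt{- \frac{4}{23} - 3864} = \sqrt{- \frac{88876}{23}} = \frac{2 i \sqrt{511037}}{23}$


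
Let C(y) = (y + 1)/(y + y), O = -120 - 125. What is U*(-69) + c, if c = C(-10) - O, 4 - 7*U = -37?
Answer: -22217/140 ≈ -158.69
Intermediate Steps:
U = 41/7 (U = 4/7 - ⅐*(-37) = 4/7 + 37/7 = 41/7 ≈ 5.8571)
O = -245
C(y) = (1 + y)/(2*y) (C(y) = (1 + y)/((2*y)) = (1 + y)*(1/(2*y)) = (1 + y)/(2*y))
c = 4909/20 (c = (½)*(1 - 10)/(-10) - 1*(-245) = (½)*(-⅒)*(-9) + 245 = 9/20 + 245 = 4909/20 ≈ 245.45)
U*(-69) + c = (41/7)*(-69) + 4909/20 = -2829/7 + 4909/20 = -22217/140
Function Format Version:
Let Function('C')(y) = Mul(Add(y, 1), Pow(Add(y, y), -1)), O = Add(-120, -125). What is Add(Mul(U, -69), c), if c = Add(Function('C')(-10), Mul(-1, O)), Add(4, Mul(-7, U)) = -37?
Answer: Rational(-22217, 140) ≈ -158.69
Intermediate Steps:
U = Rational(41, 7) (U = Add(Rational(4, 7), Mul(Rational(-1, 7), -37)) = Add(Rational(4, 7), Rational(37, 7)) = Rational(41, 7) ≈ 5.8571)
O = -245
Function('C')(y) = Mul(Rational(1, 2), Pow(y, -1), Add(1, y)) (Function('C')(y) = Mul(Add(1, y), Pow(Mul(2, y), -1)) = Mul(Add(1, y), Mul(Rational(1, 2), Pow(y, -1))) = Mul(Rational(1, 2), Pow(y, -1), Add(1, y)))
c = Rational(4909, 20) (c = Add(Mul(Rational(1, 2), Pow(-10, -1), Add(1, -10)), Mul(-1, -245)) = Add(Mul(Rational(1, 2), Rational(-1, 10), -9), 245) = Add(Rational(9, 20), 245) = Rational(4909, 20) ≈ 245.45)
Add(Mul(U, -69), c) = Add(Mul(Rational(41, 7), -69), Rational(4909, 20)) = Add(Rational(-2829, 7), Rational(4909, 20)) = Rational(-22217, 140)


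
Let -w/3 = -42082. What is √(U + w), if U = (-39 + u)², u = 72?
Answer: √127335 ≈ 356.84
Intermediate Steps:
w = 126246 (w = -3*(-42082) = 126246)
U = 1089 (U = (-39 + 72)² = 33² = 1089)
√(U + w) = √(1089 + 126246) = √127335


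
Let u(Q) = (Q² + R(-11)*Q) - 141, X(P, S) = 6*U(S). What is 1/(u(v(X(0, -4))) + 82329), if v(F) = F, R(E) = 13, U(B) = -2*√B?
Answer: 2267/185017108 + 13*I/277525662 ≈ 1.2253e-5 + 4.6843e-8*I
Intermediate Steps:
X(P, S) = -12*√S (X(P, S) = 6*(-2*√S) = -12*√S)
u(Q) = -141 + Q² + 13*Q (u(Q) = (Q² + 13*Q) - 141 = -141 + Q² + 13*Q)
1/(u(v(X(0, -4))) + 82329) = 1/((-141 + (-24*I)² + 13*(-24*I)) + 82329) = 1/((-141 - 576 - 312*I) + 82329) = 1/((-717 - 312*I) + 82329) = 1/(81612 - 312*I) = (81612 + 312*I)/6660615888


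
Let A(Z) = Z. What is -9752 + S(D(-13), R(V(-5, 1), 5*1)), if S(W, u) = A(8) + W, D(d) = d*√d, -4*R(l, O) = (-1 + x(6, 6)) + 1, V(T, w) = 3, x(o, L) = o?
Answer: -9744 - 13*I*√13 ≈ -9744.0 - 46.872*I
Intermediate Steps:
R(l, O) = -3/2 (R(l, O) = -((-1 + 6) + 1)/4 = -(5 + 1)/4 = -¼*6 = -3/2)
D(d) = d^(3/2)
S(W, u) = 8 + W
-9752 + S(D(-13), R(V(-5, 1), 5*1)) = -9752 + (8 + (-13)^(3/2)) = -9752 + (8 - 13*I*√13) = -9744 - 13*I*√13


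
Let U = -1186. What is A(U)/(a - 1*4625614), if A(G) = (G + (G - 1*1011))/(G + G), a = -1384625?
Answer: -3383/14256286908 ≈ -2.3730e-7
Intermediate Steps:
A(G) = (-1011 + 2*G)/(2*G) (A(G) = (G + (G - 1011))/((2*G)) = (G + (-1011 + G))*(1/(2*G)) = (-1011 + 2*G)*(1/(2*G)) = (-1011 + 2*G)/(2*G))
A(U)/(a - 1*4625614) = ((-1011/2 - 1186)/(-1186))/(-1384625 - 1*4625614) = (-1/1186*(-3383/2))/(-1384625 - 4625614) = (3383/2372)/(-6010239) = (3383/2372)*(-1/6010239) = -3383/14256286908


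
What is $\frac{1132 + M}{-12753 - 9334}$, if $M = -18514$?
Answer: $\frac{17382}{22087} \approx 0.78698$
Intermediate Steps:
$\frac{1132 + M}{-12753 - 9334} = \frac{1132 - 18514}{-12753 - 9334} = - \frac{17382}{-22087} = \left(-17382\right) \left(- \frac{1}{22087}\right) = \frac{17382}{22087}$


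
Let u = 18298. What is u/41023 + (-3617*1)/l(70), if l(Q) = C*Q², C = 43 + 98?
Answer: 12493708009/28342790700 ≈ 0.44081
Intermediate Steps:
C = 141
l(Q) = 141*Q²
u/41023 + (-3617*1)/l(70) = 18298/41023 + (-3617*1)/((141*70²)) = 18298*(1/41023) - 3617/(141*4900) = 18298/41023 - 3617/690900 = 12493708009/28342790700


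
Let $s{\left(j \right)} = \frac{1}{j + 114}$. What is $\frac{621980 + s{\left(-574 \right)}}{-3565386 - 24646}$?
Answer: $- \frac{286110799}{1651414720} \approx -0.17325$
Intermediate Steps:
$s{\left(j \right)} = \frac{1}{114 + j}$
$\frac{621980 + s{\left(-574 \right)}}{-3565386 - 24646} = \frac{621980 + \frac{1}{114 - 574}}{-3565386 - 24646} = \frac{621980 + \frac{1}{-460}}{-3590032} = \left(621980 - \frac{1}{460}\right) \left(- \frac{1}{3590032}\right) = \frac{286110799}{460} \left(- \frac{1}{3590032}\right) = - \frac{286110799}{1651414720}$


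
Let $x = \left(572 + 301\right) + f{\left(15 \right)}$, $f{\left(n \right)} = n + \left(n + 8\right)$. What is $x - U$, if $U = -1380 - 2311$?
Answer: $4602$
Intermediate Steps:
$f{\left(n \right)} = 8 + 2 n$ ($f{\left(n \right)} = n + \left(8 + n\right) = 8 + 2 n$)
$U = -3691$ ($U = -1380 - 2311 = -3691$)
$x = 911$ ($x = \left(572 + 301\right) + \left(8 + 2 \cdot 15\right) = 873 + \left(8 + 30\right) = 873 + 38 = 911$)
$x - U = 911 - -3691 = 911 + 3691 = 4602$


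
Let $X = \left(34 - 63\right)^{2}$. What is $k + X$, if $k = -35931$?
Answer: $-35090$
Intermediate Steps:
$X = 841$ ($X = \left(-29\right)^{2} = 841$)
$k + X = -35931 + 841 = -35090$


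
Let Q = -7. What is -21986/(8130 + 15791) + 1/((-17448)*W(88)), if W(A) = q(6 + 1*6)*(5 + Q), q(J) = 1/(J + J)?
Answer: -31943723/34781134 ≈ -0.91842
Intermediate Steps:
q(J) = 1/(2*J)
W(A) = -1/12 (W(A) = (1/(2*(6 + 1*6)))*(5 - 7) = (1/(2*(6 + 6)))*(-2) = ((½)/12)*(-2) = ((½)*(1/12))*(-2) = (1/24)*(-2) = -1/12)
-21986/(8130 + 15791) + 1/((-17448)*W(88)) = -21986/(8130 + 15791) + 1/((-17448)*(-1/12)) = -21986/23921 - 1/17448*(-12) = -21986*1/23921 + 1/1454 = -21986/23921 + 1/1454 = -31943723/34781134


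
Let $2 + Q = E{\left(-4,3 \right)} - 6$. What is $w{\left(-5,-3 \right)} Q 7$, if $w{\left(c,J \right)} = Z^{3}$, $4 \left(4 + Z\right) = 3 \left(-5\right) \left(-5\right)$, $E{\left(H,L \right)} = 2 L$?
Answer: $- \frac{1437653}{32} \approx -44927.0$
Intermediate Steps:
$Z = \frac{59}{4}$ ($Z = -4 + \frac{3 \left(-5\right) \left(-5\right)}{4} = -4 + \frac{\left(-15\right) \left(-5\right)}{4} = -4 + \frac{1}{4} \cdot 75 = -4 + \frac{75}{4} = \frac{59}{4} \approx 14.75$)
$Q = -2$ ($Q = -2 + \left(2 \cdot 3 - 6\right) = -2 + \left(6 - 6\right) = -2 + 0 = -2$)
$w{\left(c,J \right)} = \frac{205379}{64}$ ($w{\left(c,J \right)} = \left(\frac{59}{4}\right)^{3} = \frac{205379}{64}$)
$w{\left(-5,-3 \right)} Q 7 = \frac{205379}{64} \left(-2\right) 7 = \left(- \frac{205379}{32}\right) 7 = - \frac{1437653}{32}$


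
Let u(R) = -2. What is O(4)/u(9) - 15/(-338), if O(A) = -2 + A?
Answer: -323/338 ≈ -0.95562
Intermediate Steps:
O(4)/u(9) - 15/(-338) = (-2 + 4)/(-2) - 15/(-338) = 2*(-½) - 15*(-1/338) = -1 + 15/338 = -323/338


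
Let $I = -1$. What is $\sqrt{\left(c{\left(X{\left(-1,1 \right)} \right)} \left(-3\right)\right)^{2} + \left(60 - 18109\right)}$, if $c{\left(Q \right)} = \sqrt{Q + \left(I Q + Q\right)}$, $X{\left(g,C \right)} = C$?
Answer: $2 i \sqrt{4510} \approx 134.31 i$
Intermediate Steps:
$c{\left(Q \right)} = \sqrt{Q}$ ($c{\left(Q \right)} = \sqrt{Q + \left(- Q + Q\right)} = \sqrt{Q + 0} = \sqrt{Q}$)
$\sqrt{\left(c{\left(X{\left(-1,1 \right)} \right)} \left(-3\right)\right)^{2} + \left(60 - 18109\right)} = \sqrt{\left(\sqrt{1} \left(-3\right)\right)^{2} + \left(60 - 18109\right)} = \sqrt{\left(1 \left(-3\right)\right)^{2} + \left(60 - 18109\right)} = \sqrt{\left(-3\right)^{2} - 18049} = \sqrt{9 - 18049} = \sqrt{-18040} = 2 i \sqrt{4510}$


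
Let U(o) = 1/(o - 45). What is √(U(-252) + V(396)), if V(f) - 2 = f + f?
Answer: √7781961/99 ≈ 28.178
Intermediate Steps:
U(o) = 1/(-45 + o)
V(f) = 2 + 2*f (V(f) = 2 + (f + f) = 2 + 2*f)
√(U(-252) + V(396)) = √(1/(-45 - 252) + (2 + 2*396)) = √(1/(-297) + (2 + 792)) = √(-1/297 + 794) = √(235817/297) = √7781961/99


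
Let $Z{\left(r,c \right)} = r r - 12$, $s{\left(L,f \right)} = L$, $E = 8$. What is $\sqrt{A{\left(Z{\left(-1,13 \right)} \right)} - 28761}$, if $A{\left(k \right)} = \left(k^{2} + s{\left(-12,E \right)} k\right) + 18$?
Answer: $i \sqrt{28490} \approx 168.79 i$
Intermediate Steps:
$Z{\left(r,c \right)} = -12 + r^{2}$ ($Z{\left(r,c \right)} = r^{2} - 12 = -12 + r^{2}$)
$A{\left(k \right)} = 18 + k^{2} - 12 k$ ($A{\left(k \right)} = \left(k^{2} - 12 k\right) + 18 = 18 + k^{2} - 12 k$)
$\sqrt{A{\left(Z{\left(-1,13 \right)} \right)} - 28761} = \sqrt{\left(18 + \left(-12 + \left(-1\right)^{2}\right)^{2} - 12 \left(-12 + \left(-1\right)^{2}\right)\right) - 28761} = \sqrt{\left(18 + \left(-12 + 1\right)^{2} - 12 \left(-12 + 1\right)\right) - 28761} = \sqrt{\left(18 + \left(-11\right)^{2} - -132\right) - 28761} = \sqrt{\left(18 + 121 + 132\right) - 28761} = \sqrt{271 - 28761} = \sqrt{-28490} = i \sqrt{28490}$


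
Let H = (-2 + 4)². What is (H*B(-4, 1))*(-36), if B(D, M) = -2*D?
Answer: -1152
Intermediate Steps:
H = 4 (H = 2² = 4)
(H*B(-4, 1))*(-36) = (4*(-2*(-4)))*(-36) = (4*8)*(-36) = 32*(-36) = -1152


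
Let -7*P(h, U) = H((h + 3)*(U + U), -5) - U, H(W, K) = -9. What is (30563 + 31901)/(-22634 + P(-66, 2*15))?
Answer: -437248/158399 ≈ -2.7604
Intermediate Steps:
P(h, U) = 9/7 + U/7 (P(h, U) = -(-9 - U)/7 = 9/7 + U/7)
(30563 + 31901)/(-22634 + P(-66, 2*15)) = (30563 + 31901)/(-22634 + (9/7 + (2*15)/7)) = 62464/(-22634 + (9/7 + (1/7)*30)) = 62464/(-22634 + (9/7 + 30/7)) = 62464/(-22634 + 39/7) = 62464/(-158399/7) = 62464*(-7/158399) = -437248/158399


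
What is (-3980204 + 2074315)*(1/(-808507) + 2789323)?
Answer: -4298136421692605640/808507 ≈ -5.3161e+12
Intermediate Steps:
(-3980204 + 2074315)*(1/(-808507) + 2789323) = -1905889*(-1/808507 + 2789323) = -1905889*2255187170760/808507 = -4298136421692605640/808507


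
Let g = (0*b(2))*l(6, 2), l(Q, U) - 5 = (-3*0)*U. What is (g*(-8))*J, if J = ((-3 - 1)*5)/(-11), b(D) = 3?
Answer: 0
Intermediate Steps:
l(Q, U) = 5 (l(Q, U) = 5 + (-3*0)*U = 5 + 0*U = 5 + 0 = 5)
J = 20/11 (J = -4*5*(-1/11) = -20*(-1/11) = 20/11 ≈ 1.8182)
g = 0 (g = (0*3)*5 = 0*5 = 0)
(g*(-8))*J = (0*(-8))*(20/11) = 0*(20/11) = 0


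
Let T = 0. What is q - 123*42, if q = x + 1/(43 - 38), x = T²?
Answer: -25829/5 ≈ -5165.8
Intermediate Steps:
x = 0 (x = 0² = 0)
q = ⅕ (q = 0 + 1/(43 - 38) = 0 + 1/5 = 0 + ⅕ = ⅕ ≈ 0.20000)
q - 123*42 = ⅕ - 123*42 = ⅕ - 5166 = -25829/5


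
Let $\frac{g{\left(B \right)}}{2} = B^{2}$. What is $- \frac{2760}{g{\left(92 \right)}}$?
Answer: $- \frac{15}{92} \approx -0.16304$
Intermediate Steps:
$g{\left(B \right)} = 2 B^{2}$
$- \frac{2760}{g{\left(92 \right)}} = - \frac{2760}{2 \cdot 92^{2}} = - \frac{2760}{2 \cdot 8464} = - \frac{2760}{16928} = \left(-2760\right) \frac{1}{16928} = - \frac{15}{92}$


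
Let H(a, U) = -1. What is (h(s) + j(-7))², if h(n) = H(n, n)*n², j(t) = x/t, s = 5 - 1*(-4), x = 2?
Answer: 323761/49 ≈ 6607.4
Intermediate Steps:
s = 9 (s = 5 + 4 = 9)
j(t) = 2/t
h(n) = -n²
(h(s) + j(-7))² = (-1*9² + 2/(-7))² = (-1*81 + 2*(-⅐))² = (-81 - 2/7)² = (-569/7)² = 323761/49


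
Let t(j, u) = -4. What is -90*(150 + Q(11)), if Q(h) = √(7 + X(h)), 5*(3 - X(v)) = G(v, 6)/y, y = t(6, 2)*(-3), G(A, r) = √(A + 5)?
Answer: -13500 - 6*√2235 ≈ -13784.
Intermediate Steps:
G(A, r) = √(5 + A)
y = 12 (y = -4*(-3) = 12)
X(v) = 3 - √(5 + v)/60 (X(v) = 3 - √(5 + v)/(5*12) = 3 - √(5 + v)/60)
Q(h) = √(10 - √(5 + h)/60) (Q(h) = √(7 + (3 - √(5 + h)/60)) = √(10 - √(5 + h)/60))
-90*(150 + Q(11)) = -90*(150 + √(9000 - 15*√(5 + 11))/30) = -90*(150 + √(9000 - 15*√16)/30) = -90*(150 + √(9000 - 15*4)/30) = -90*(150 + √(9000 - 60)/30) = -90*(150 + √8940/30) = -90*(150 + (2*√2235)/30) = -90*(150 + √2235/15) = -(13500 + 6*√2235) = -13500 - 6*√2235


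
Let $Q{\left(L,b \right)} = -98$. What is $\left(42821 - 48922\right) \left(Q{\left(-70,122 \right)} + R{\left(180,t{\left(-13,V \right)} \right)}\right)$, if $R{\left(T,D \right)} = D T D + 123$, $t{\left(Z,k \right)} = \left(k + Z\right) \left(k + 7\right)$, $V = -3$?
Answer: $-4498297805$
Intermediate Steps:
$t{\left(Z,k \right)} = \left(7 + k\right) \left(Z + k\right)$ ($t{\left(Z,k \right)} = \left(Z + k\right) \left(7 + k\right) = \left(7 + k\right) \left(Z + k\right)$)
$R{\left(T,D \right)} = 123 + T D^{2}$ ($R{\left(T,D \right)} = T D^{2} + 123 = 123 + T D^{2}$)
$\left(42821 - 48922\right) \left(Q{\left(-70,122 \right)} + R{\left(180,t{\left(-13,V \right)} \right)}\right) = \left(42821 - 48922\right) \left(-98 + \left(123 + 180 \left(\left(-3\right)^{2} + 7 \left(-13\right) + 7 \left(-3\right) - -39\right)^{2}\right)\right) = - 6101 \left(-98 + \left(123 + 180 \left(9 - 91 - 21 + 39\right)^{2}\right)\right) = - 6101 \left(-98 + \left(123 + 180 \left(-64\right)^{2}\right)\right) = - 6101 \left(-98 + \left(123 + 180 \cdot 4096\right)\right) = - 6101 \left(-98 + \left(123 + 737280\right)\right) = - 6101 \left(-98 + 737403\right) = \left(-6101\right) 737305 = -4498297805$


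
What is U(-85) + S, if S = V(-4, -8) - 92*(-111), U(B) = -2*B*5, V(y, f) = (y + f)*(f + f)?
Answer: 11254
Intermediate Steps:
V(y, f) = 2*f*(f + y) (V(y, f) = (f + y)*(2*f) = 2*f*(f + y))
U(B) = -10*B
S = 10404 (S = 2*(-8)*(-8 - 4) - 92*(-111) = 2*(-8)*(-12) + 10212 = 192 + 10212 = 10404)
U(-85) + S = -10*(-85) + 10404 = 850 + 10404 = 11254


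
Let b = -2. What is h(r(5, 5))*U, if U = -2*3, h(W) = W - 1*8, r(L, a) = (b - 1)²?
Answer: -6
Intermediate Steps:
r(L, a) = 9 (r(L, a) = (-2 - 1)² = (-3)² = 9)
h(W) = -8 + W (h(W) = W - 8 = -8 + W)
U = -6
h(r(5, 5))*U = (-8 + 9)*(-6) = 1*(-6) = -6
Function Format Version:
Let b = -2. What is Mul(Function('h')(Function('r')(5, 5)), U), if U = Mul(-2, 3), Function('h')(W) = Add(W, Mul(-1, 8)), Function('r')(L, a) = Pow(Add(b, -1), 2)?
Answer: -6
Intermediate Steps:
Function('r')(L, a) = 9 (Function('r')(L, a) = Pow(Add(-2, -1), 2) = Pow(-3, 2) = 9)
Function('h')(W) = Add(-8, W) (Function('h')(W) = Add(W, -8) = Add(-8, W))
U = -6
Mul(Function('h')(Function('r')(5, 5)), U) = Mul(Add(-8, 9), -6) = Mul(1, -6) = -6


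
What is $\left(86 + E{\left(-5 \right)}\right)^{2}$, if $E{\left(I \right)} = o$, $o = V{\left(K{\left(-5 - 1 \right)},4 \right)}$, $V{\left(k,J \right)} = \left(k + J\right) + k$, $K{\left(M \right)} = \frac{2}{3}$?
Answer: $\frac{75076}{9} \approx 8341.8$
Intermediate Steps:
$K{\left(M \right)} = \frac{2}{3}$ ($K{\left(M \right)} = 2 \cdot \frac{1}{3} = \frac{2}{3}$)
$V{\left(k,J \right)} = J + 2 k$ ($V{\left(k,J \right)} = \left(J + k\right) + k = J + 2 k$)
$o = \frac{16}{3}$ ($o = 4 + 2 \cdot \frac{2}{3} = 4 + \frac{4}{3} = \frac{16}{3} \approx 5.3333$)
$E{\left(I \right)} = \frac{16}{3}$
$\left(86 + E{\left(-5 \right)}\right)^{2} = \left(86 + \frac{16}{3}\right)^{2} = \left(\frac{274}{3}\right)^{2} = \frac{75076}{9}$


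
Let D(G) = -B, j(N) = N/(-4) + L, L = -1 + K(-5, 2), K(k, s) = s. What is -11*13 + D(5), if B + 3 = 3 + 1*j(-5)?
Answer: -581/4 ≈ -145.25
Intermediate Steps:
L = 1 (L = -1 + 2 = 1)
j(N) = 1 - N/4 (j(N) = N/(-4) + 1 = N*(-1/4) + 1 = -N/4 + 1 = 1 - N/4)
B = 9/4 (B = -3 + (3 + 1*(1 - 1/4*(-5))) = -3 + (3 + 1*(1 + 5/4)) = -3 + (3 + 1*(9/4)) = -3 + (3 + 9/4) = -3 + 21/4 = 9/4 ≈ 2.2500)
D(G) = -9/4 (D(G) = -1*9/4 = -9/4)
-11*13 + D(5) = -11*13 - 9/4 = -143 - 9/4 = -581/4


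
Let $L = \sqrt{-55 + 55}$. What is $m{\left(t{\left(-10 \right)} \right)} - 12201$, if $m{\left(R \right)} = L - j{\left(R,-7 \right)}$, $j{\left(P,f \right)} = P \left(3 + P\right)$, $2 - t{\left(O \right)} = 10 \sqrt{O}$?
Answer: $-11211 + 70 i \sqrt{10} \approx -11211.0 + 221.36 i$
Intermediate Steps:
$t{\left(O \right)} = 2 - 10 \sqrt{O}$
$L = 0$ ($L = \sqrt{0} = 0$)
$m{\left(R \right)} = - R \left(3 + R\right)$ ($m{\left(R \right)} = 0 - R \left(3 + R\right) = - R \left(3 + R\right)$)
$m{\left(t{\left(-10 \right)} \right)} - 12201 = - \left(2 - 10 \sqrt{-10}\right) \left(3 + \left(2 - 10 \sqrt{-10}\right)\right) - 12201 = - \left(2 - 10 i \sqrt{10}\right) \left(3 + \left(2 - 10 i \sqrt{10}\right)\right) - 12201 = - \left(2 - 10 i \sqrt{10}\right) \left(5 - 10 i \sqrt{10}\right) - 12201 = -12201 - \left(2 - 10 i \sqrt{10}\right) \left(5 - 10 i \sqrt{10}\right)$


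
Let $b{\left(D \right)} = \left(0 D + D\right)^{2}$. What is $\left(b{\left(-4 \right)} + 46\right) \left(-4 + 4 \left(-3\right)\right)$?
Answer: $-992$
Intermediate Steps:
$b{\left(D \right)} = D^{2}$ ($b{\left(D \right)} = \left(0 + D\right)^{2} = D^{2}$)
$\left(b{\left(-4 \right)} + 46\right) \left(-4 + 4 \left(-3\right)\right) = \left(\left(-4\right)^{2} + 46\right) \left(-4 + 4 \left(-3\right)\right) = \left(16 + 46\right) \left(-4 - 12\right) = 62 \left(-16\right) = -992$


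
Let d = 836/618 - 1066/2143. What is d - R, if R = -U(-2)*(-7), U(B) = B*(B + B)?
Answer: -36516092/662187 ≈ -55.145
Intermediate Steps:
U(B) = 2*B² (U(B) = B*(2*B) = 2*B²)
R = 56 (R = -2*(-2)²*(-7) = -2*4*(-7) = -1*8*(-7) = -8*(-7) = 56)
d = 566380/662187 (d = 836*(1/618) - 1066*1/2143 = 418/309 - 1066/2143 = 566380/662187 ≈ 0.85532)
d - R = 566380/662187 - 1*56 = 566380/662187 - 56 = -36516092/662187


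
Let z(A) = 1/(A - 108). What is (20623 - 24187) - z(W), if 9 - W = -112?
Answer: -46333/13 ≈ -3564.1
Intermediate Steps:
W = 121 (W = 9 - 1*(-112) = 9 + 112 = 121)
z(A) = 1/(-108 + A)
(20623 - 24187) - z(W) = (20623 - 24187) - 1/(-108 + 121) = -3564 - 1/13 = -46333/13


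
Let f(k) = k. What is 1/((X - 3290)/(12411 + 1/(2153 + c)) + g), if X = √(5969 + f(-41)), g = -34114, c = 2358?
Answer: -26732233717358033339/911950507412727625229479 - 126276472621*√1482/911950507412727625229479 ≈ -2.9313e-5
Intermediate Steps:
X = 2*√1482 (X = √(5969 - 41) = √5928 = 2*√1482 ≈ 76.994)
1/((X - 3290)/(12411 + 1/(2153 + c)) + g) = 1/((2*√1482 - 3290)/(12411 + 1/(2153 + 2358)) - 34114) = 1/((-3290 + 2*√1482)/(12411 + 1/4511) - 34114) = 1/((-3290 + 2*√1482)/(55986022/4511) - 34114) = 1/((-3290 + 2*√1482)*(4511/55986022) - 34114) = 1/((-7420595/27993011 + 4511*√1482/27993011) - 34114) = 1/(-954960997849/27993011 + 4511*√1482/27993011)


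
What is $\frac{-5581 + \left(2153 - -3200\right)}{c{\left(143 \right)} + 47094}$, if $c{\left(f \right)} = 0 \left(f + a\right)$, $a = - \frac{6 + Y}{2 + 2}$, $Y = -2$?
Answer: $- \frac{38}{7849} \approx -0.0048414$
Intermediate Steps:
$a = -1$ ($a = - \frac{6 - 2}{2 + 2} = - \frac{4}{4} = \left(-1\right) 1 = -1$)
$c{\left(f \right)} = 0$ ($c{\left(f \right)} = 0 \left(f - 1\right) = 0 \left(-1 + f\right) = 0$)
$\frac{-5581 + \left(2153 - -3200\right)}{c{\left(143 \right)} + 47094} = \frac{-5581 + \left(2153 - -3200\right)}{0 + 47094} = \frac{-5581 + \left(2153 + 3200\right)}{47094} = \left(-5581 + 5353\right) \frac{1}{47094} = \left(-228\right) \frac{1}{47094} = - \frac{38}{7849}$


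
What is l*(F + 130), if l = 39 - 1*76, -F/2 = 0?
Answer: -4810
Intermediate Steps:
F = 0 (F = -2*0 = 0)
l = -37 (l = 39 - 76 = -37)
l*(F + 130) = -37*(0 + 130) = -37*130 = -4810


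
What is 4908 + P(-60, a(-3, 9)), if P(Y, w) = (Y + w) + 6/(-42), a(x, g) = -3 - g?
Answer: 33851/7 ≈ 4835.9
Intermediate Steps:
P(Y, w) = -⅐ + Y + w (P(Y, w) = (Y + w) + 6*(-1/42) = (Y + w) - ⅐ = -⅐ + Y + w)
4908 + P(-60, a(-3, 9)) = 4908 + (-⅐ - 60 + (-3 - 1*9)) = 4908 + (-⅐ - 60 + (-3 - 9)) = 4908 + (-⅐ - 60 - 12) = 4908 - 505/7 = 33851/7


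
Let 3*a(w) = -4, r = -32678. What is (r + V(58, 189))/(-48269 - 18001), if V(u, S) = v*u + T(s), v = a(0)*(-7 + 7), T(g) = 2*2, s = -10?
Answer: 16337/33135 ≈ 0.49304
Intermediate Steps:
a(w) = -4/3 (a(w) = (⅓)*(-4) = -4/3)
T(g) = 4
v = 0 (v = -4*(-7 + 7)/3 = -4/3*0 = 0)
V(u, S) = 4 (V(u, S) = 0*u + 4 = 0 + 4 = 4)
(r + V(58, 189))/(-48269 - 18001) = (-32678 + 4)/(-48269 - 18001) = -32674/(-66270) = -32674*(-1/66270) = 16337/33135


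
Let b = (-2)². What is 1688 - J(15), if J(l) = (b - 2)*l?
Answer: 1658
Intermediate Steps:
b = 4
J(l) = 2*l (J(l) = (4 - 2)*l = 2*l)
1688 - J(15) = 1688 - 2*15 = 1688 - 1*30 = 1688 - 30 = 1658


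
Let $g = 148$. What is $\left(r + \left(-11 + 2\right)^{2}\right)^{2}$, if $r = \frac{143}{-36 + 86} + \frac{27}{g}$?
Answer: $\frac{96694255849}{13690000} \approx 7063.1$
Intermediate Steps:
$r = \frac{11257}{3700}$ ($r = \frac{143}{-36 + 86} + \frac{27}{148} = \frac{143}{50} + 27 \cdot \frac{1}{148} = 143 \cdot \frac{1}{50} + \frac{27}{148} = \frac{143}{50} + \frac{27}{148} = \frac{11257}{3700} \approx 3.0424$)
$\left(r + \left(-11 + 2\right)^{2}\right)^{2} = \left(\frac{11257}{3700} + \left(-11 + 2\right)^{2}\right)^{2} = \left(\frac{11257}{3700} + \left(-9\right)^{2}\right)^{2} = \left(\frac{11257}{3700} + 81\right)^{2} = \left(\frac{310957}{3700}\right)^{2} = \frac{96694255849}{13690000}$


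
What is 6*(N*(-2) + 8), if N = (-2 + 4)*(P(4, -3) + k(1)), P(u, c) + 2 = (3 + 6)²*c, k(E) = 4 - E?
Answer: 5856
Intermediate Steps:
P(u, c) = -2 + 81*c (P(u, c) = -2 + (3 + 6)²*c = -2 + 9²*c = -2 + 81*c)
N = -484 (N = (-2 + 4)*((-2 + 81*(-3)) + (4 - 1*1)) = 2*((-2 - 243) + (4 - 1)) = 2*(-245 + 3) = 2*(-242) = -484)
6*(N*(-2) + 8) = 6*(-484*(-2) + 8) = 6*(968 + 8) = 6*976 = 5856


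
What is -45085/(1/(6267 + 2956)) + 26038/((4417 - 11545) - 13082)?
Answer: -89401075602/215 ≈ -4.1582e+8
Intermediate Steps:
-45085/(1/(6267 + 2956)) + 26038/((4417 - 11545) - 13082) = -45085/(1/9223) + 26038/(-7128 - 13082) = -45085/1/9223 + 26038/(-20210) = -45085*9223 + 26038*(-1/20210) = -415818955 - 277/215 = -89401075602/215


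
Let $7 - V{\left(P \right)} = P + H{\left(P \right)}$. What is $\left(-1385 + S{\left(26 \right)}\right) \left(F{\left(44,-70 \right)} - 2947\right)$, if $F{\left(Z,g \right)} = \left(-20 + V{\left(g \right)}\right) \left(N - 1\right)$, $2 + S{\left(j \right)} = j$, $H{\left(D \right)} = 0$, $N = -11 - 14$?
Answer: $6027869$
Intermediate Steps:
$N = -25$
$V{\left(P \right)} = 7 - P$ ($V{\left(P \right)} = 7 - \left(P + 0\right) = 7 - P$)
$S{\left(j \right)} = -2 + j$
$F{\left(Z,g \right)} = 338 + 26 g$ ($F{\left(Z,g \right)} = \left(-20 - \left(-7 + g\right)\right) \left(-25 - 1\right) = \left(-13 - g\right) \left(-26\right) = 338 + 26 g$)
$\left(-1385 + S{\left(26 \right)}\right) \left(F{\left(44,-70 \right)} - 2947\right) = \left(-1385 + \left(-2 + 26\right)\right) \left(\left(338 + 26 \left(-70\right)\right) - 2947\right) = \left(-1385 + 24\right) \left(\left(338 - 1820\right) - 2947\right) = - 1361 \left(-1482 - 2947\right) = \left(-1361\right) \left(-4429\right) = 6027869$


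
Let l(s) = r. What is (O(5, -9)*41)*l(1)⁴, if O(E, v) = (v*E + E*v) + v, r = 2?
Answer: -64944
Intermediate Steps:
l(s) = 2
O(E, v) = v + 2*E*v (O(E, v) = (E*v + E*v) + v = 2*E*v + v = v + 2*E*v)
(O(5, -9)*41)*l(1)⁴ = (-9*(1 + 2*5)*41)*2⁴ = (-9*(1 + 10)*41)*16 = (-9*11*41)*16 = -99*41*16 = -4059*16 = -64944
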